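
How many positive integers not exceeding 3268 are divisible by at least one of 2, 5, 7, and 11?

Inclusion–exclusion gives
1634 + 653 + 466 + 297 − 326 − 233 − 148 − 93 − 59 − 42 + 46 + 29 + 21 + 8 − 4 = 2249

2249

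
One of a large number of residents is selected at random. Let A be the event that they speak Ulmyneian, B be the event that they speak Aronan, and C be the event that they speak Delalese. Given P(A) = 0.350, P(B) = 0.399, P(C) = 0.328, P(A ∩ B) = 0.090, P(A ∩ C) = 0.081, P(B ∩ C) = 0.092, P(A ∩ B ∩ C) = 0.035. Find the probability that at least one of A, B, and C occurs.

0.849

P(A ∪ B ∪ C) = 0.350 + 0.399 + 0.328 − 0.090 − 0.081 − 0.092 + 0.035 = 0.849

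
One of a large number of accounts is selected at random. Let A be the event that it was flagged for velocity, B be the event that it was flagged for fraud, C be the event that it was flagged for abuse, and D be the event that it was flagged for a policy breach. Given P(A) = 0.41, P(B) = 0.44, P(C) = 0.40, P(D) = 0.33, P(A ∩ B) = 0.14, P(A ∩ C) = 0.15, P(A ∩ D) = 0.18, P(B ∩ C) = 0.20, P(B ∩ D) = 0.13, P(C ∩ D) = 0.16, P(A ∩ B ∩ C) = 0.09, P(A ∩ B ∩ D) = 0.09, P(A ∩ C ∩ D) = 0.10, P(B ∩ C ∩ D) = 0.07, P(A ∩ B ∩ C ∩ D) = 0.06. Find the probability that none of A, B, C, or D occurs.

0.09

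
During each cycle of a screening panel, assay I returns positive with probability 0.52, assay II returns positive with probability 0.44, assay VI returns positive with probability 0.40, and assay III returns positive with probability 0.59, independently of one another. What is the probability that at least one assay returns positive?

0.9338752

Independence gives P(none) = ∏(1 − pᵢ).
P(none) = (1 − 0.52) × (1 − 0.44) × (1 − 0.40) × (1 − 0.59) = 0.48 × 0.56 × 0.60 × 0.41 = 0.0661248
P(at least one) = 1 − 0.0661248 = 0.9338752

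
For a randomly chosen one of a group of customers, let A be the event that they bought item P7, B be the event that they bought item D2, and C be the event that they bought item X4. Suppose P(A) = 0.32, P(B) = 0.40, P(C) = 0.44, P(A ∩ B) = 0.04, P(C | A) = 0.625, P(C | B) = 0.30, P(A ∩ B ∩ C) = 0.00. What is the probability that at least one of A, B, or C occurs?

0.80

P(A ∩ C) = P(A)·P(C|A) = 0.32 × 0.625 = 0.20
P(B ∩ C) = P(B)·P(C|B) = 0.40 × 0.30 = 0.12
Inclusion–exclusion gives
P(A ∪ B ∪ C) = 0.32 + 0.40 + 0.44 − 0.04 − 0.20 − 0.12 + 0.00 = 0.80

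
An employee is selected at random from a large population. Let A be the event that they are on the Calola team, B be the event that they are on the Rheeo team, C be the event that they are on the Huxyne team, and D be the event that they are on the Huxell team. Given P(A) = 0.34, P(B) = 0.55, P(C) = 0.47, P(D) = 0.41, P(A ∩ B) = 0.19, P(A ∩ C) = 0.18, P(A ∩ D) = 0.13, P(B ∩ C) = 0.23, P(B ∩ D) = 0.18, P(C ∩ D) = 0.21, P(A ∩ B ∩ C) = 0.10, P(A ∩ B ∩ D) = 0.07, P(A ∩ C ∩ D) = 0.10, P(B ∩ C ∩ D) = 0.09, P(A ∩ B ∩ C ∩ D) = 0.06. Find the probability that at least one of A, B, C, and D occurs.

0.95

By inclusion–exclusion:
P(A ∪ B ∪ C ∪ D) = 0.34 + 0.55 + 0.47 + 0.41 − 0.19 − 0.18 − 0.13 − 0.23 − 0.18 − 0.21 + 0.10 + 0.07 + 0.10 + 0.09 − 0.06 = 0.95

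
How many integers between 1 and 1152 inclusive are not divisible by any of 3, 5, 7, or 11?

⌊1152/3⌋ + ⌊1152/5⌋ + ⌊1152/7⌋ + ⌊1152/11⌋ − ⌊1152/15⌋ − ⌊1152/21⌋ − ⌊1152/33⌋ − ⌊1152/35⌋ − ⌊1152/55⌋ − ⌊1152/77⌋ + ⌊1152/105⌋ + ⌊1152/165⌋ + ⌊1152/231⌋ + ⌊1152/385⌋ − ⌊1152/1155⌋ = 384 + 230 + 164 + 104 − 76 − 54 − 34 − 32 − 20 − 14 + 10 + 6 + 4 + 2 − 0 = 674
1152 − 674 = 478

478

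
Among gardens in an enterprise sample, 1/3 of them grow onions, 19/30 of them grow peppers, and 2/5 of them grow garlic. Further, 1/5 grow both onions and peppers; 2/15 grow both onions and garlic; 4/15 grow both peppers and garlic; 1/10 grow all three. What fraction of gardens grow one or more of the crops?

13/15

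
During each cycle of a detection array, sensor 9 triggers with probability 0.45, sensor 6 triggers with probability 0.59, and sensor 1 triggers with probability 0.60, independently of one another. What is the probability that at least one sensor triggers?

0.9098

P(none) = (1 − 0.45) × (1 − 0.59) × (1 − 0.60) = 0.55 × 0.41 × 0.40 = 0.0902
P(at least one) = 1 − 0.0902 = 0.9098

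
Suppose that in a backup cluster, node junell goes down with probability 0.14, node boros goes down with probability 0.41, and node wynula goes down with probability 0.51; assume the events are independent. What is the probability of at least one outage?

Since the events are independent, P(none) is the product of the individual non-occurrence probabilities.
P(none) = (1 − 0.14) × (1 − 0.41) × (1 − 0.51) = 0.86 × 0.59 × 0.49 = 0.248626
P(at least one) = 1 − 0.248626 = 0.751374

0.751374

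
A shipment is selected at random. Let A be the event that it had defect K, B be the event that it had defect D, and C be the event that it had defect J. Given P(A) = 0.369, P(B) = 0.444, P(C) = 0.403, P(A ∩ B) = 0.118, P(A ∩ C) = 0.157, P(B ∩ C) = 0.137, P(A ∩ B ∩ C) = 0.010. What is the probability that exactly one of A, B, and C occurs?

0.422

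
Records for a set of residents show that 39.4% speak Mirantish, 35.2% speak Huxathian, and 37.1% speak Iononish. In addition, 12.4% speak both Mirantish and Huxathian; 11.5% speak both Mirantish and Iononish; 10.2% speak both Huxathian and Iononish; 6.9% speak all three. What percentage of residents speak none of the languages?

15.5%

Inclusion–exclusion gives
P(at least one) = 39.4 + 35.2 + 37.1 − 12.4 − 11.5 − 10.2 + 6.9 = 84.5%
P(none) = 100% − 84.5% = 15.5%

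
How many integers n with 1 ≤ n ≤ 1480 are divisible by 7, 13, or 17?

377

⌊1480/7⌋ + ⌊1480/13⌋ + ⌊1480/17⌋ − ⌊1480/91⌋ − ⌊1480/119⌋ − ⌊1480/221⌋ + ⌊1480/1547⌋ = 211 + 113 + 87 − 16 − 12 − 6 + 0 = 377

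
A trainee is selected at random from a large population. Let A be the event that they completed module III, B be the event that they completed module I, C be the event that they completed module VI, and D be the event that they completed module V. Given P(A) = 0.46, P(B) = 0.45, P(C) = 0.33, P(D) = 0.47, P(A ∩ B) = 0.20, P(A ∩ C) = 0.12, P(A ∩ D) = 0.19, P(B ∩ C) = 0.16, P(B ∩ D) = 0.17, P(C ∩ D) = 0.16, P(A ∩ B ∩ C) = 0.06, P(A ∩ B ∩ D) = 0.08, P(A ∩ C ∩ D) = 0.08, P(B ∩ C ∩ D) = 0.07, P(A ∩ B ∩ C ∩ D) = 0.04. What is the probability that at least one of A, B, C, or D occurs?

0.96

P(A ∪ B ∪ C ∪ D) = 0.46 + 0.45 + 0.33 + 0.47 − 0.20 − 0.12 − 0.19 − 0.16 − 0.17 − 0.16 + 0.06 + 0.08 + 0.08 + 0.07 − 0.04 = 0.96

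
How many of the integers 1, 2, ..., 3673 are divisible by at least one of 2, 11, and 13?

Apply inclusion-exclusion:
floor(3673/2) + floor(3673/11) + floor(3673/13) − floor(3673/22) − floor(3673/26) − floor(3673/143) + floor(3673/286) = 1836 + 333 + 282 − 166 − 141 − 25 + 12 = 2131

2131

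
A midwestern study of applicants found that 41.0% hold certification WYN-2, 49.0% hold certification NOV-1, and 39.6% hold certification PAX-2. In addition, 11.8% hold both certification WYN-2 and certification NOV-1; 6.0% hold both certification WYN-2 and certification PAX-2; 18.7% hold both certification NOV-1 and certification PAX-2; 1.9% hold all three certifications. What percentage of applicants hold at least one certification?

95.0%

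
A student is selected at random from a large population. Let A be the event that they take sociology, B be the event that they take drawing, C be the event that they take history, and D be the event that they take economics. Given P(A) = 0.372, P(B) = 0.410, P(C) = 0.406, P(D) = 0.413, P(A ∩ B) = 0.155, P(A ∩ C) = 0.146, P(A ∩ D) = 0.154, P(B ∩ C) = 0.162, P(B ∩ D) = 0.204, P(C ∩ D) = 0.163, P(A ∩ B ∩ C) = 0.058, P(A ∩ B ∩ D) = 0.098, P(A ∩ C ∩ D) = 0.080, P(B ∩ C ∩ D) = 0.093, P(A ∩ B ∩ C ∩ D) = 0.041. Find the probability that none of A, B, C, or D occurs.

By inclusion–exclusion:
P(A ∪ B ∪ C ∪ D) = 0.372 + 0.410 + 0.406 + 0.413 − 0.155 − 0.146 − 0.154 − 0.162 − 0.204 − 0.163 + 0.058 + 0.098 + 0.080 + 0.093 − 0.041 = 0.905
P(none) = 1 − 0.905 = 0.095

0.095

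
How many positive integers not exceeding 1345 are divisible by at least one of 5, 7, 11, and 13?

floor(1345/5) + floor(1345/7) + floor(1345/11) + floor(1345/13) − floor(1345/35) − floor(1345/55) − floor(1345/65) − floor(1345/77) − floor(1345/91) − floor(1345/143) + floor(1345/385) + floor(1345/455) + floor(1345/715) + floor(1345/1001) − floor(1345/5005) = 269 + 192 + 122 + 103 − 38 − 24 − 20 − 17 − 14 − 9 + 3 + 2 + 1 + 1 − 0 = 571

571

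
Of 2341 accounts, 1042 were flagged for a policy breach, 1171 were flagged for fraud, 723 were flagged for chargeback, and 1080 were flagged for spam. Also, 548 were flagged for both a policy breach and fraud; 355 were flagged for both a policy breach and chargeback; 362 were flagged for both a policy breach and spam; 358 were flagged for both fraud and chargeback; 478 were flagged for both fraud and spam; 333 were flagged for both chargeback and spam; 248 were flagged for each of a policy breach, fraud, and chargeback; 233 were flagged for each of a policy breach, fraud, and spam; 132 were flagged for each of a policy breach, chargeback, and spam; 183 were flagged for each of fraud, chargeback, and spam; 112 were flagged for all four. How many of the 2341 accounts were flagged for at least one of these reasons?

2266

Using inclusion–exclusion:
|union| = 1042 + 1171 + 723 + 1080 − 548 − 355 − 362 − 358 − 478 − 333 + 248 + 233 + 132 + 183 − 112 = 2266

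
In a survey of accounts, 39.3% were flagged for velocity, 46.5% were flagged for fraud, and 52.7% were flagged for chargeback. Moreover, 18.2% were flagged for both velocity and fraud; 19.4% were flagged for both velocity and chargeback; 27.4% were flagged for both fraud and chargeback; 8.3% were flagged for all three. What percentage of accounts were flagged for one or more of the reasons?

Inclusion–exclusion gives
P(≥1) = 39.3 + 46.5 + 52.7 − 18.2 − 19.4 − 27.4 + 8.3 = 81.8%

81.8%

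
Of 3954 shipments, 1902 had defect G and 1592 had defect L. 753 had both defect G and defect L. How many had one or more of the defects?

2741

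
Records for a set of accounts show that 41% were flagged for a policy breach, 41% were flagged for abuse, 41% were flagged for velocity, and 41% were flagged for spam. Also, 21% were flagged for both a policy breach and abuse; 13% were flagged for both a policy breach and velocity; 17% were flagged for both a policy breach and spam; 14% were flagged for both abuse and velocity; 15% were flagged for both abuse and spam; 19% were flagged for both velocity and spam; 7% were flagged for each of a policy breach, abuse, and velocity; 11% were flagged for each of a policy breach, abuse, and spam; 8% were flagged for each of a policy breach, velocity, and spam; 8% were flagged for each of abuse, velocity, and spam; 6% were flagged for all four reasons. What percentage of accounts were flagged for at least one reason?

93%

P(union) = 41 + 41 + 41 + 41 − 21 − 13 − 17 − 14 − 15 − 19 + 7 + 11 + 8 + 8 − 6 = 93%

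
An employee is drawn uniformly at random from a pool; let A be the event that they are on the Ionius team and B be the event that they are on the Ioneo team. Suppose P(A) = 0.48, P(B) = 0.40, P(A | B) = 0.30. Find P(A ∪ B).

0.76

P(A ∩ B) = P(B)·P(A|B) = 0.40 × 0.30 = 0.12
Inclusion–exclusion gives
P(A ∪ B) = 0.48 + 0.40 − 0.12 = 0.76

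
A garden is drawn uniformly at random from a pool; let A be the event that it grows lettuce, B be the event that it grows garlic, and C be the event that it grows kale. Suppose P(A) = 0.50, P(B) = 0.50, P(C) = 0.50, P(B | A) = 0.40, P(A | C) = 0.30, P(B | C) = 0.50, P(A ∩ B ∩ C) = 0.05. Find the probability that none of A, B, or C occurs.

0.05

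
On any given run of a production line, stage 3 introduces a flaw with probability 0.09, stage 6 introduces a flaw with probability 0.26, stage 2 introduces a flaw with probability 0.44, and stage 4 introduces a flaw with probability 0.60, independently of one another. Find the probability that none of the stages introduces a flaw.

0.1508416

P(none) = (1 − 0.09) × (1 − 0.26) × (1 − 0.44) × (1 − 0.60) = 0.91 × 0.74 × 0.56 × 0.40 = 0.1508416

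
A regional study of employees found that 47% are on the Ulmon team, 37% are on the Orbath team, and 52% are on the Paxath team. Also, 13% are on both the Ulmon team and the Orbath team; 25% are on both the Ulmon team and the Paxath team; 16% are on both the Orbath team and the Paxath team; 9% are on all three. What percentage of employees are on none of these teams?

9%

P(at least one) = 47 + 37 + 52 − 13 − 25 − 16 + 9 = 91%
P(none) = 100% − 91% = 9%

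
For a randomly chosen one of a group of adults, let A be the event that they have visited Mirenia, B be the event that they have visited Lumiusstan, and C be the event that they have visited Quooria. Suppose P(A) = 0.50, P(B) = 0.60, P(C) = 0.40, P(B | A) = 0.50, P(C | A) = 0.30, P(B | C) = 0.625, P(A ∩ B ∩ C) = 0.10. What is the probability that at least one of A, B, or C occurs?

P(A ∩ B) = P(A)·P(B|A) = 0.50 × 0.50 = 0.25
P(A ∩ C) = P(A)·P(C|A) = 0.50 × 0.30 = 0.15
P(B ∩ C) = P(C)·P(B|C) = 0.40 × 0.625 = 0.25
By inclusion-exclusion,
P(A ∪ B ∪ C) = 0.50 + 0.60 + 0.40 − 0.25 − 0.15 − 0.25 + 0.10 = 0.95

0.95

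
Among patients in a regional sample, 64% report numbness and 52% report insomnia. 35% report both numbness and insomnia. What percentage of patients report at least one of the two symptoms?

81%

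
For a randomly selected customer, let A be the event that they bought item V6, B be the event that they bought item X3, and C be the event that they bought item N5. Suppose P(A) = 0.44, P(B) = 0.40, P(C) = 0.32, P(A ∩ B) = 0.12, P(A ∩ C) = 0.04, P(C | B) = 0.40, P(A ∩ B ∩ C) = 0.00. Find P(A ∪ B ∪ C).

0.84

P(B ∩ C) = P(B)·P(C|B) = 0.40 × 0.40 = 0.16
P(A ∪ B ∪ C) = 0.44 + 0.40 + 0.32 − 0.12 − 0.04 − 0.16 + 0.00 = 0.84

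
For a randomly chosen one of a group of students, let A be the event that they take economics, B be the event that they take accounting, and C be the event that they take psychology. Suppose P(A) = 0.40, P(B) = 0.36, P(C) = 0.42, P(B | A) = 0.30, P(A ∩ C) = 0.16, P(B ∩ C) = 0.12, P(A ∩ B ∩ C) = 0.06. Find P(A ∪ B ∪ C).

P(A ∩ B) = P(A)·P(B|A) = 0.40 × 0.30 = 0.12
By inclusion–exclusion:
P(A ∪ B ∪ C) = 0.40 + 0.36 + 0.42 − 0.12 − 0.16 − 0.12 + 0.06 = 0.84

0.84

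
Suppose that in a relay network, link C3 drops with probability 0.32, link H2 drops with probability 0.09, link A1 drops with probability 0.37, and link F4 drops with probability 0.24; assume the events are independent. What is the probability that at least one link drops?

Independence gives P(none) = ∏(1 − pᵢ).
P(none) = (1 − 0.32) × (1 − 0.09) × (1 − 0.37) × (1 − 0.24) = 0.68 × 0.91 × 0.63 × 0.76 = 0.29628144
P(at least one) = 1 − 0.29628144 = 0.70371856

0.70371856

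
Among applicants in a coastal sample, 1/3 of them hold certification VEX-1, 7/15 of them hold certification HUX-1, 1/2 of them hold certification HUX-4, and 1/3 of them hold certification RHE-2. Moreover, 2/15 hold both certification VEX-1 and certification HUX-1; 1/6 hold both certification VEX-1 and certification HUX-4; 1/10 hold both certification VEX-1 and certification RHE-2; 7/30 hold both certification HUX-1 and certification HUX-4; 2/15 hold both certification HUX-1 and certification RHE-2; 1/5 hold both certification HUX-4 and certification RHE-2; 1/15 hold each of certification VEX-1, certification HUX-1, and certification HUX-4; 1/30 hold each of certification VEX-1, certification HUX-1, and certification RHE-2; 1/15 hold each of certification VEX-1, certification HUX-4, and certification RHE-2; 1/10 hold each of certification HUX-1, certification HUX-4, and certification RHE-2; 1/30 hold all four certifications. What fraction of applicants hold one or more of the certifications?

Using inclusion–exclusion:
P(at least one) = 1/3 + 7/15 + 1/2 + 1/3 − 2/15 − 1/6 − 1/10 − 7/30 − 2/15 − 1/5 + 1/15 + 1/30 + 1/15 + 1/10 − 1/30 = 9/10

9/10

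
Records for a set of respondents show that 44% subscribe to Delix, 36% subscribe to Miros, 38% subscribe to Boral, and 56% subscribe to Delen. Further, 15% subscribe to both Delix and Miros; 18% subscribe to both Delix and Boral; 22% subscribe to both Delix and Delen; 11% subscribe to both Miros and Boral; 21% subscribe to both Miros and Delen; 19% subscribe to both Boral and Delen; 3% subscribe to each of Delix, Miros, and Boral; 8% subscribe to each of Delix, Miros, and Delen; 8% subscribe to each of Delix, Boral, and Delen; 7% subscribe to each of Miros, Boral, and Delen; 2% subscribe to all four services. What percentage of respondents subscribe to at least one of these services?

P(≥1) = 44 + 36 + 38 + 56 − 15 − 18 − 22 − 11 − 21 − 19 + 3 + 8 + 8 + 7 − 2 = 92%

92%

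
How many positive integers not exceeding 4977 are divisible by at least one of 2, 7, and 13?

3008

2488 + 711 + 382 − 355 − 191 − 54 + 27 = 3008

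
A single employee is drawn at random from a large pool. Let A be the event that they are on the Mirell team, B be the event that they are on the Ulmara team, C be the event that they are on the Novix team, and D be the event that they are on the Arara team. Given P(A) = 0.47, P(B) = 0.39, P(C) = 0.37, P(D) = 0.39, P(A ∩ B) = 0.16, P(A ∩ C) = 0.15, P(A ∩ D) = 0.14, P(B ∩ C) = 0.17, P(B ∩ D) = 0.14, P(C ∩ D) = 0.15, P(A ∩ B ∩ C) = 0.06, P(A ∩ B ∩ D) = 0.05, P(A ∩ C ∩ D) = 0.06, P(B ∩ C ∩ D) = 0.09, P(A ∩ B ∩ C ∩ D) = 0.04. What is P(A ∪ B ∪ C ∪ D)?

P(A ∪ B ∪ C ∪ D) = 0.47 + 0.39 + 0.37 + 0.39 − 0.16 − 0.15 − 0.14 − 0.17 − 0.14 − 0.15 + 0.06 + 0.05 + 0.06 + 0.09 − 0.04 = 0.93

0.93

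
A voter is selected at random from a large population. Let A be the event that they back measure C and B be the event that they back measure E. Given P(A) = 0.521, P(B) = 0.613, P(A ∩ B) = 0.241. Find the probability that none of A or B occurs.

0.107

Apply inclusion-exclusion:
P(A ∪ B) = 0.521 + 0.613 − 0.241 = 0.893
P(none) = 1 − 0.893 = 0.107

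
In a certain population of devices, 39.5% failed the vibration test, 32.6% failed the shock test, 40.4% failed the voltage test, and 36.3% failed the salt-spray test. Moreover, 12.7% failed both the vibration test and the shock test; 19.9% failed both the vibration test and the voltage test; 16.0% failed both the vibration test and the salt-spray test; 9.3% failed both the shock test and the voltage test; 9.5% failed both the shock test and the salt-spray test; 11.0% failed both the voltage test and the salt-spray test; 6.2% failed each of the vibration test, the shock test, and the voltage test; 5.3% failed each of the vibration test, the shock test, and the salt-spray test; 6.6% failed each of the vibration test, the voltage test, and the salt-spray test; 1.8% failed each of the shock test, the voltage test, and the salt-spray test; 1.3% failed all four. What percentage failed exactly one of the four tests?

Using the inclusion–exclusion count for exactly one event:
P(exactly one) = 39.5 + 32.6 + 40.4 + 36.3 − 2·12.7 − 2·19.9 − 2·16.0 − 2·9.3 − 2·9.5 − 2·11.0 + 3·6.2 + 3·5.3 + 3·6.6 + 3·1.8 − 4·1.3 = 46.5%

46.5%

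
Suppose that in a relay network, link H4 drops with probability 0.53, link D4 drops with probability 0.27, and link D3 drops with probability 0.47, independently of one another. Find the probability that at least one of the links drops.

0.818157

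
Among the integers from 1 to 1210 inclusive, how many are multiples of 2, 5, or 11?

Apply inclusion-exclusion:
⌊1210/2⌋ + ⌊1210/5⌋ + ⌊1210/11⌋ − ⌊1210/10⌋ − ⌊1210/22⌋ − ⌊1210/55⌋ + ⌊1210/110⌋ = 605 + 242 + 110 − 121 − 55 − 22 + 11 = 770

770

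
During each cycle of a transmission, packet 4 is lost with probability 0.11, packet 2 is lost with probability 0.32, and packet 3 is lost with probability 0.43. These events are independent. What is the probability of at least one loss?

0.655036

P(none) = (1 − 0.11) × (1 − 0.32) × (1 − 0.43) = 0.89 × 0.68 × 0.57 = 0.344964
P(at least one) = 1 − 0.344964 = 0.655036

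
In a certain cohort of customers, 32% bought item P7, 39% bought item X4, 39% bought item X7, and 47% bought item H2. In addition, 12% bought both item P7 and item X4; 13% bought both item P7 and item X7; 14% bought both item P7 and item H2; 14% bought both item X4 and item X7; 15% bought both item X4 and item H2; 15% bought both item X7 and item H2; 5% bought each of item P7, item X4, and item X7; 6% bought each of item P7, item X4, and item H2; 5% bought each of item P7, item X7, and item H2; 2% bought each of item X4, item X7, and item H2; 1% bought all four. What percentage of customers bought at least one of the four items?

91%

By inclusion–exclusion:
P(≥1) = 32 + 39 + 39 + 47 − 12 − 13 − 14 − 14 − 15 − 15 + 5 + 6 + 5 + 2 − 1 = 91%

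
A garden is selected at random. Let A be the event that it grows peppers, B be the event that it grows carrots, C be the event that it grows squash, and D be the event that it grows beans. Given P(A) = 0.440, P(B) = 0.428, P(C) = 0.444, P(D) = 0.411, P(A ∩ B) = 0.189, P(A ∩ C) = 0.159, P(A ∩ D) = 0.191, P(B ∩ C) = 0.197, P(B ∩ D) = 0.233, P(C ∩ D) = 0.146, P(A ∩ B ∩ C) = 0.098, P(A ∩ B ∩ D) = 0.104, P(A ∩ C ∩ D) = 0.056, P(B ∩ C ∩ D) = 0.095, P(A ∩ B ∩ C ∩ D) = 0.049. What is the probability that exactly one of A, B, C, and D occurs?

0.356

Using the inclusion–exclusion count for exactly one event:
P(exactly one) = 0.440 + 0.428 + 0.444 + 0.411 − 2·0.189 − 2·0.159 − 2·0.191 − 2·0.197 − 2·0.233 − 2·0.146 + 3·0.098 + 3·0.104 + 3·0.056 + 3·0.095 − 4·0.049 = 0.356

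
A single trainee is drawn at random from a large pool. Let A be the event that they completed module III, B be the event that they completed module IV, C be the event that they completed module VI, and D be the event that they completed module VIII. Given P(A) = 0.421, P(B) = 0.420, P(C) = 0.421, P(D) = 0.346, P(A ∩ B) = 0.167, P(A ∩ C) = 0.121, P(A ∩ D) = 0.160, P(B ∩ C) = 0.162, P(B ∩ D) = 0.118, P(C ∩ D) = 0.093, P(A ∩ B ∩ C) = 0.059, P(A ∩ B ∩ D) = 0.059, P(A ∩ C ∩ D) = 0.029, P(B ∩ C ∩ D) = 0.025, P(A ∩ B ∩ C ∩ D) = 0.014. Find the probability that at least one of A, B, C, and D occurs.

Inclusion–exclusion gives
P(A ∪ B ∪ C ∪ D) = 0.421 + 0.420 + 0.421 + 0.346 − 0.167 − 0.121 − 0.160 − 0.162 − 0.118 − 0.093 + 0.059 + 0.059 + 0.029 + 0.025 − 0.014 = 0.945

0.945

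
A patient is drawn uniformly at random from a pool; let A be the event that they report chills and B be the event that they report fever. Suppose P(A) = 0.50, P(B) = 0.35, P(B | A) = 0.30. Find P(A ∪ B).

P(A ∩ B) = P(A)·P(B|A) = 0.50 × 0.30 = 0.15
Using inclusion–exclusion:
P(A ∪ B) = 0.50 + 0.35 − 0.15 = 0.70

0.70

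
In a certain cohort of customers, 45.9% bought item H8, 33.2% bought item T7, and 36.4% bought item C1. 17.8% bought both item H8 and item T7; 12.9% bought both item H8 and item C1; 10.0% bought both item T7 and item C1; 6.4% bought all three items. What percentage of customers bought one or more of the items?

Apply inclusion-exclusion:
P(at least one) = 45.9 + 33.2 + 36.4 − 17.8 − 12.9 − 10.0 + 6.4 = 81.2%

81.2%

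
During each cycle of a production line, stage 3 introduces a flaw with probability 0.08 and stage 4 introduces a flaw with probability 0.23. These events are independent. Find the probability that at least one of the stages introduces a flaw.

0.2916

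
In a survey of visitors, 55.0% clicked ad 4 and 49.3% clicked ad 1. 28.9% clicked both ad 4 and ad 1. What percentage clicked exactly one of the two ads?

By inclusion–exclusion (exactly-one form):
P(exactly one) = 55.0 + 49.3 − 2·28.9 = 46.5%

46.5%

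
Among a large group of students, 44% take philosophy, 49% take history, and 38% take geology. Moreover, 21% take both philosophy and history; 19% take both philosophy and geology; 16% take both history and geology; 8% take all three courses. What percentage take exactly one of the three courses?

43%

By inclusion–exclusion (exactly-one form):
P(exactly one) = 44 + 49 + 38 − 2·21 − 2·19 − 2·16 + 3·8 = 43%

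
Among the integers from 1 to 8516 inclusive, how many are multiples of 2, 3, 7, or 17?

6225

floor(8516/2) + floor(8516/3) + floor(8516/7) + floor(8516/17) − floor(8516/6) − floor(8516/14) − floor(8516/34) − floor(8516/21) − floor(8516/51) − floor(8516/119) + floor(8516/42) + floor(8516/102) + floor(8516/238) + floor(8516/357) − floor(8516/714) = 4258 + 2838 + 1216 + 500 − 1419 − 608 − 250 − 405 − 166 − 71 + 202 + 83 + 35 + 23 − 11 = 6225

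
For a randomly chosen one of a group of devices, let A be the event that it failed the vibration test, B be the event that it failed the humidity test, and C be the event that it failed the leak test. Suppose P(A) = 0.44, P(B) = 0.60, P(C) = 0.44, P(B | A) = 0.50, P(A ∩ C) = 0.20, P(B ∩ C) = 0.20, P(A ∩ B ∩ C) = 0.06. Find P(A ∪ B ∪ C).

P(A ∩ B) = P(A)·P(B|A) = 0.44 × 0.50 = 0.22
By inclusion-exclusion,
P(A ∪ B ∪ C) = 0.44 + 0.60 + 0.44 − 0.22 − 0.20 − 0.20 + 0.06 = 0.92

0.92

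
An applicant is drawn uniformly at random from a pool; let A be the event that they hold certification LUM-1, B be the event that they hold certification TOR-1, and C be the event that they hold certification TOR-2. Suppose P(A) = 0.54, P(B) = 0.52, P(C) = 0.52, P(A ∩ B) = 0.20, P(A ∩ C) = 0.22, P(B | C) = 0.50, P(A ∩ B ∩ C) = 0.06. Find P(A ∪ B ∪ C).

0.96

P(B ∩ C) = P(C)·P(B|C) = 0.52 × 0.50 = 0.26
By inclusion–exclusion:
P(A ∪ B ∪ C) = 0.54 + 0.52 + 0.52 − 0.20 − 0.22 − 0.26 + 0.06 = 0.96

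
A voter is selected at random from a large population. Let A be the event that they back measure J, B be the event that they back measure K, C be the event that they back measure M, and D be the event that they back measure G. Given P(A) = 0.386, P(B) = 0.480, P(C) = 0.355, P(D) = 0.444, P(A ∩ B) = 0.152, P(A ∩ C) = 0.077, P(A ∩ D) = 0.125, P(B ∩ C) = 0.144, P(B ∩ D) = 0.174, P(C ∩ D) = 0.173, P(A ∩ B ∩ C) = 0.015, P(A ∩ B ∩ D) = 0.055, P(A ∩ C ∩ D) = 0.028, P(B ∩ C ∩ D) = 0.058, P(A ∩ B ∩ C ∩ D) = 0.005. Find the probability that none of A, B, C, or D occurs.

0.029

Using inclusion–exclusion:
P(A ∪ B ∪ C ∪ D) = 0.386 + 0.480 + 0.355 + 0.444 − 0.152 − 0.077 − 0.125 − 0.144 − 0.174 − 0.173 + 0.015 + 0.055 + 0.028 + 0.058 − 0.005 = 0.971
P(none) = 1 − 0.971 = 0.029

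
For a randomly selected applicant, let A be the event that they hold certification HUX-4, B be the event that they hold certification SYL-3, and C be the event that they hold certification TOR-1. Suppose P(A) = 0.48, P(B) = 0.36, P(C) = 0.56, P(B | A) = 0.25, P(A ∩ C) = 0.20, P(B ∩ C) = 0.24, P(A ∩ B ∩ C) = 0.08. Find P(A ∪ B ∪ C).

0.92

P(A ∩ B) = P(A)·P(B|A) = 0.48 × 0.25 = 0.12
By inclusion–exclusion:
P(A ∪ B ∪ C) = 0.48 + 0.36 + 0.56 − 0.12 − 0.20 − 0.24 + 0.08 = 0.92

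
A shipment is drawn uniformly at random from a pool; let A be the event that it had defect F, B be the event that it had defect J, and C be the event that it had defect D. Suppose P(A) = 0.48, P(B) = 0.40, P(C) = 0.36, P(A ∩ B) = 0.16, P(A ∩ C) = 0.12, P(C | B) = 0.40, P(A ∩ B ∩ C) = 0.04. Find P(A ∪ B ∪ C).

P(B ∩ C) = P(B)·P(C|B) = 0.40 × 0.40 = 0.16
P(A ∪ B ∪ C) = 0.48 + 0.40 + 0.36 − 0.16 − 0.12 − 0.16 + 0.04 = 0.84

0.84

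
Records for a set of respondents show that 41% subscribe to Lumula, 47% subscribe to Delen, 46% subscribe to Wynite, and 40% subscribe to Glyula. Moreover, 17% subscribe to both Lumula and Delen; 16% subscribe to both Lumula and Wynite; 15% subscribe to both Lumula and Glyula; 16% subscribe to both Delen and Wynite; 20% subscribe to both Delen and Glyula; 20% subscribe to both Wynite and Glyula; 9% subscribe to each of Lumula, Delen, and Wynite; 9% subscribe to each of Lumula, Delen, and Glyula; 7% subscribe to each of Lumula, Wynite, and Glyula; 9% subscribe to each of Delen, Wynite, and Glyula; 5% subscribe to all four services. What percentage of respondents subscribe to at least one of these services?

99%

By inclusion-exclusion,
P(≥1) = 41 + 47 + 46 + 40 − 17 − 16 − 15 − 16 − 20 − 20 + 9 + 9 + 7 + 9 − 5 = 99%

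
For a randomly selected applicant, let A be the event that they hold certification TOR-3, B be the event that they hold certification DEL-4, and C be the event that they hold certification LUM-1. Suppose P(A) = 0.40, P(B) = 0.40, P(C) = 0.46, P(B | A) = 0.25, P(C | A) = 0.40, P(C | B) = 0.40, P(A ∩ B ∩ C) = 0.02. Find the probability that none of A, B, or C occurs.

P(A ∩ B) = P(A)·P(B|A) = 0.40 × 0.25 = 0.10
P(A ∩ C) = P(A)·P(C|A) = 0.40 × 0.40 = 0.16
P(B ∩ C) = P(B)·P(C|B) = 0.40 × 0.40 = 0.16
By inclusion-exclusion,
P(A ∪ B ∪ C) = 0.40 + 0.40 + 0.46 − 0.10 − 0.16 − 0.16 + 0.02 = 0.86
P(none) = 1 − 0.86 = 0.14

0.14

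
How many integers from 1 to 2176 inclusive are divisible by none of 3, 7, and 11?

725 + 310 + 197 − 103 − 65 − 28 + 9 = 1045
2176 − 1045 = 1131

1131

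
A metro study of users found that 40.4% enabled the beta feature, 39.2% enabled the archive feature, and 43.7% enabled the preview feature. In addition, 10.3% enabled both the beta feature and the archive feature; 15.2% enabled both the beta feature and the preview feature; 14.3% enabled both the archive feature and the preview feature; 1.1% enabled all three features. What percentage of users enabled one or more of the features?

P(≥1) = 40.4 + 39.2 + 43.7 − 10.3 − 15.2 − 14.3 + 1.1 = 84.6%

84.6%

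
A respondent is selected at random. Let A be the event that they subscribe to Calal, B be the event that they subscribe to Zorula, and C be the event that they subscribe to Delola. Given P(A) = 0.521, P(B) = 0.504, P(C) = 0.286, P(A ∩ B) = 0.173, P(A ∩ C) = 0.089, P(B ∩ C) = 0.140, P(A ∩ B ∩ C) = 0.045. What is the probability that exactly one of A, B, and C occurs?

0.642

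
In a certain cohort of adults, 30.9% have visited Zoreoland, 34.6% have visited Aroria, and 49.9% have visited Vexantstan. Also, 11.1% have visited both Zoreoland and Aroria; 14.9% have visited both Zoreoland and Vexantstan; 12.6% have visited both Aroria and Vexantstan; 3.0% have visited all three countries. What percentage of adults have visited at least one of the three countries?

79.8%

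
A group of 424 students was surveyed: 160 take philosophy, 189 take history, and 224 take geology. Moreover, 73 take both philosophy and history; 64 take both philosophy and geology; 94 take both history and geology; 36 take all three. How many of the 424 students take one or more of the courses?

378

|at least one| = 160 + 189 + 224 − 73 − 64 − 94 + 36 = 378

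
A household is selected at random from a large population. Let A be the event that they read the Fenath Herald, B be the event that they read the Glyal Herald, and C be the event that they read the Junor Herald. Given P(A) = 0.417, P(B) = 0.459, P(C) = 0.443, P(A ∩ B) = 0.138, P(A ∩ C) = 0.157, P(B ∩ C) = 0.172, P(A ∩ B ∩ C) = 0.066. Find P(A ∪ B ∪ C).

P(A ∪ B ∪ C) = 0.417 + 0.459 + 0.443 − 0.138 − 0.157 − 0.172 + 0.066 = 0.918

0.918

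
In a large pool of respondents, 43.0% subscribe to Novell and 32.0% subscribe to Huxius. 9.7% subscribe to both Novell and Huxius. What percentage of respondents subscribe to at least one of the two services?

65.3%

P(union) = 43.0 + 32.0 − 9.7 = 65.3%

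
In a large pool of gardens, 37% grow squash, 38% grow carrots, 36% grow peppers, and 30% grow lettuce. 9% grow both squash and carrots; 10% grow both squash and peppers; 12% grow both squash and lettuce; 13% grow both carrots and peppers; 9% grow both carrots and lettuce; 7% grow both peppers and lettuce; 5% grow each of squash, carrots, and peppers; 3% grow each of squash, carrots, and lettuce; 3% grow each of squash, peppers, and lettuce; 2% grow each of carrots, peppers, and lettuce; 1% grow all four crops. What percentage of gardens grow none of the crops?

7%

By inclusion–exclusion:
P(≥1) = 37 + 38 + 36 + 30 − 9 − 10 − 12 − 13 − 9 − 7 + 5 + 3 + 3 + 2 − 1 = 93%
P(none) = 100% − 93% = 7%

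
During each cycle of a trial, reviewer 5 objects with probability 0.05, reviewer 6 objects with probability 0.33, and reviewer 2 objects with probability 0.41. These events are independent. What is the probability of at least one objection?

P(none) = (1 − 0.05) × (1 − 0.33) × (1 − 0.41) = 0.95 × 0.67 × 0.59 = 0.375535
P(at least one) = 1 − 0.375535 = 0.624465

0.624465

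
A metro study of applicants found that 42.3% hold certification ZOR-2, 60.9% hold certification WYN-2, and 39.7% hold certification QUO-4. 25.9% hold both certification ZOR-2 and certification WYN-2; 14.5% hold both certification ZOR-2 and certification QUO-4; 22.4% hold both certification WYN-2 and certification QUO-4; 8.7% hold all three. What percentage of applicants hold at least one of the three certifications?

88.8%

P(at least one) = 42.3 + 60.9 + 39.7 − 25.9 − 14.5 − 22.4 + 8.7 = 88.8%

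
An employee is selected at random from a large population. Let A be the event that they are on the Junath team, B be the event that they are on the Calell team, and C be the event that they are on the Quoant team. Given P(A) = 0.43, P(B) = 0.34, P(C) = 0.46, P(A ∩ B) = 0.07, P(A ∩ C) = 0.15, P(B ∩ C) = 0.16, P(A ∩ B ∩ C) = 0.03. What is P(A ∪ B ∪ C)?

0.88

P(A ∪ B ∪ C) = 0.43 + 0.34 + 0.46 − 0.07 − 0.15 − 0.16 + 0.03 = 0.88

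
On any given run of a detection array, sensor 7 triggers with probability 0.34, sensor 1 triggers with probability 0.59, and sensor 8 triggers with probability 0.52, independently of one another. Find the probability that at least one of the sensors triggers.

0.870112

P(none) = (1 − 0.34) × (1 − 0.59) × (1 − 0.52) = 0.66 × 0.41 × 0.48 = 0.129888
P(at least one) = 1 − 0.129888 = 0.870112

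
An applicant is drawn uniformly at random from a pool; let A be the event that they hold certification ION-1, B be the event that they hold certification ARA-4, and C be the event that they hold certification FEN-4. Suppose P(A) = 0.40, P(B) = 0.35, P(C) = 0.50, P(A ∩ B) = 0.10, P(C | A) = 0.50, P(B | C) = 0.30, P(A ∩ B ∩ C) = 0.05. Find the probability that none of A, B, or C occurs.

0.15

P(A ∩ C) = P(A)·P(C|A) = 0.40 × 0.50 = 0.20
P(B ∩ C) = P(C)·P(B|C) = 0.50 × 0.30 = 0.15
By inclusion–exclusion:
P(A ∪ B ∪ C) = 0.40 + 0.35 + 0.50 − 0.10 − 0.20 − 0.15 + 0.05 = 0.85
P(none) = 1 − 0.85 = 0.15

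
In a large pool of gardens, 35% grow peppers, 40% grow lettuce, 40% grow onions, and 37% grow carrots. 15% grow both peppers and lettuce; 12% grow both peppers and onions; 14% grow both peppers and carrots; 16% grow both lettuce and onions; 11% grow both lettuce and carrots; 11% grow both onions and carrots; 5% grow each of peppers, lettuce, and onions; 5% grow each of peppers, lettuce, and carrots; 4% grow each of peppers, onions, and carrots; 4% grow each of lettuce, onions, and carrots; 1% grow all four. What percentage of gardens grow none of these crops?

Using inclusion–exclusion:
P(at least one) = 35 + 40 + 40 + 37 − 15 − 12 − 14 − 16 − 11 − 11 + 5 + 5 + 4 + 4 − 1 = 90%
P(none) = 100% − 90% = 10%

10%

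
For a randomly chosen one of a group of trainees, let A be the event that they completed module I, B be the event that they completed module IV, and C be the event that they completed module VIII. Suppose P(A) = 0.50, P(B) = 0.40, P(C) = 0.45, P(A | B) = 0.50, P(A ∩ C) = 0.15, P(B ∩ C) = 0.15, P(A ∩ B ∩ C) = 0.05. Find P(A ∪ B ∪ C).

0.90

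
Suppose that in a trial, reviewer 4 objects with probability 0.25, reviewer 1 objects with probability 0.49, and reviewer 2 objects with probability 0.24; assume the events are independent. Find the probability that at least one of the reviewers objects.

0.7093

Since the events are independent, P(none) is the product of the individual non-occurrence probabilities.
P(none) = (1 − 0.25) × (1 − 0.49) × (1 − 0.24) = 0.75 × 0.51 × 0.76 = 0.2907
P(at least one) = 1 − 0.2907 = 0.7093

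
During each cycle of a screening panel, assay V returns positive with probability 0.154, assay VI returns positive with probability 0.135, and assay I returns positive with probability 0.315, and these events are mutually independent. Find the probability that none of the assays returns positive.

0.50127615

P(none) = (1 − 0.154) × (1 − 0.135) × (1 − 0.315) = 0.846 × 0.865 × 0.685 = 0.50127615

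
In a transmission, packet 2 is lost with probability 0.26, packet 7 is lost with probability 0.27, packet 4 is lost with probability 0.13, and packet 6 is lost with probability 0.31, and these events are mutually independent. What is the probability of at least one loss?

0.67571794

Independence gives P(none) = ∏(1 − pᵢ).
P(none) = (1 − 0.26) × (1 − 0.27) × (1 − 0.13) × (1 − 0.31) = 0.74 × 0.73 × 0.87 × 0.69 = 0.32428206
P(at least one) = 1 − 0.32428206 = 0.67571794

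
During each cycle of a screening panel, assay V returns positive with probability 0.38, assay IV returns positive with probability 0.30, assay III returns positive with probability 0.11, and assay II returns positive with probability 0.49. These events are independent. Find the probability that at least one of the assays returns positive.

0.8030074

Independence gives P(none) = ∏(1 − pᵢ).
P(none) = (1 − 0.38) × (1 − 0.30) × (1 − 0.11) × (1 − 0.49) = 0.62 × 0.70 × 0.89 × 0.51 = 0.1969926
P(at least one) = 1 − 0.1969926 = 0.8030074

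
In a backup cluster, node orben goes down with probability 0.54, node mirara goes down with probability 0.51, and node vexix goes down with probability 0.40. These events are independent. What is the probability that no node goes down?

0.13524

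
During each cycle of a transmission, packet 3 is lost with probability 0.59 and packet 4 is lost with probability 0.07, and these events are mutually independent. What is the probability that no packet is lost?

0.3813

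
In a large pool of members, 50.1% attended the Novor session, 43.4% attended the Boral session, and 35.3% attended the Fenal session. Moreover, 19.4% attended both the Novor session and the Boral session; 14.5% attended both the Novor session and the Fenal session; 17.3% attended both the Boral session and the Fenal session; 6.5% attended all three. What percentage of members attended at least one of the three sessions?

Using inclusion–exclusion:
P(at least one) = 50.1 + 43.4 + 35.3 − 19.4 − 14.5 − 17.3 + 6.5 = 84.1%

84.1%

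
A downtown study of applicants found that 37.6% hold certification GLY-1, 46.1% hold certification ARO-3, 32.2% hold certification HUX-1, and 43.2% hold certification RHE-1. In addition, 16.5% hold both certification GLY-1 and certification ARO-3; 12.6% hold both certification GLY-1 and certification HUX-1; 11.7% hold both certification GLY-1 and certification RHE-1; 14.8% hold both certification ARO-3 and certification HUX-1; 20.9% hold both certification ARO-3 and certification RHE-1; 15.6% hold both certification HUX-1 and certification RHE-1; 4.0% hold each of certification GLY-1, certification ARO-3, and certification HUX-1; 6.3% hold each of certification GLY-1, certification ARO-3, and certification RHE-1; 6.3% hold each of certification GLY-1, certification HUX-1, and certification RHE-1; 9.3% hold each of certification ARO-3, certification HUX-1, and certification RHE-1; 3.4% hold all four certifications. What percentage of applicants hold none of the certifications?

10.5%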